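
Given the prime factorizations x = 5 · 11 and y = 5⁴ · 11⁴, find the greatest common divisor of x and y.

min exponent per shared prime: 5 · 11 = 55

55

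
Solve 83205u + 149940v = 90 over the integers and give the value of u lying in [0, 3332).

gcd(83205, 149940) = 45 (Euclid: 149940 = 1·83205 + 66735; 83205 = 1·66735 + 16470; 66735 = 4·16470 + 855; 16470 = 19·855 + 225; 855 = 3·225 + 180; 225 = 1·180 + 45; 180 = 4·45 + 0), and 45 | 90.
Extended Euclid: 83205·(701) + 149940·(-389) = 45. Scale by 2: u₀ = 1402.
General solution u = u₀ + 3332t; reducing mod 3332 gives u = 1402 (and v = -778).

1402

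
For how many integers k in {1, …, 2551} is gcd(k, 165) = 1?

1238

Prime factors of 165: 3, 5, 11. Count integers ≤ 2551 divisible by none of them.
By inclusion–exclusion: 2551 − ⌊2551/3⌋ − ⌊2551/5⌋ − ⌊2551/11⌋ + ⌊2551/15⌋ + ⌊2551/33⌋ + ⌊2551/55⌋ − ⌊2551/165⌋ = 1238.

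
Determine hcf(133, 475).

Euclid: 475 = 3·133 + 76; 133 = 1·76 + 57; 76 = 1·57 + 19; 57 = 3·19 + 0. Last nonzero remainder: 19.

19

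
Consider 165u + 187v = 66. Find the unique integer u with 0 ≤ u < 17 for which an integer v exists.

Reduce mod 187: 165u ≡ 66 (mod 187). With g = gcd(165, 187) = 11 dividing 66, divide through: 15u ≡ 6 (mod 17).
Since gcd(15, 17) = 1, u ≡ 6·(15)⁻¹ ≡ 14 (mod 17). Smallest non-negative: 14.

14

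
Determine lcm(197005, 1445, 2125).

1423361125

197005 = 5 · 31² · 41; 1445 = 5 · 17²; 2125 = 5³ · 17
lcm takes max exponent of each prime: 5³ · 17² · 31² · 41 = 1423361125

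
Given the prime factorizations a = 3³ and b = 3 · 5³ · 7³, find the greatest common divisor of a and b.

3

min exponent per shared prime: 3 = 3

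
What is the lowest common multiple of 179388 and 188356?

179388 = 2² · 3³ · 11 · 151; 188356 = 2² · 7² · 31²
max exponents: 2² · 3³ · 7² · 11 · 31² · 151 = 8447201532

8447201532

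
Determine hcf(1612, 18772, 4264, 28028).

52

1612 = 2² · 13 · 31; 18772 = 2² · 13 · 19²; 4264 = 2³ · 13 · 41; 28028 = 2² · 7² · 11 · 13
gcd takes min exponent of each prime: 2² · 13 = 52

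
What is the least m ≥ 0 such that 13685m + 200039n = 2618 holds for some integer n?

Reduce mod 200039: 13685m ≡ 2618 (mod 200039). With g = gcd(13685, 200039) = 119 dividing 2618, divide through: 115m ≡ 22 (mod 1681).
Since gcd(115, 1681) = 1, m ≡ 22·(115)⁻¹ ≡ 848 (mod 1681). Smallest non-negative: 848.

848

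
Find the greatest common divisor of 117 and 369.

117 = 3² · 13
369 = 3² · 41
Common: 3² = 9

9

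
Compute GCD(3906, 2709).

63

3906 = 2 · 3² · 7 · 31
2709 = 3² · 7 · 43
Common: 3² · 7 = 63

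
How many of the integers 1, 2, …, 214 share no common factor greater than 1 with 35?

148

35 = 5·7. Inclusion–exclusion on these primes:
214 − ⌊214/5⌋ − ⌊214/7⌋ + ⌊214/35⌋ = 148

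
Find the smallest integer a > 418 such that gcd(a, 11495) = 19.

gcd(a, 11495) = 19 forces 19 | a; write a = 19s. Then gcd(19s, 19·605) = 19·gcd(s, 605), so need gcd(s, 605) = 1.
19s > 418 gives s ≥ 23. The least s ≥ 23 coprime to 605 is 23, so a = 19·23 = 437.

437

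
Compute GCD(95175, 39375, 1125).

95175 = 3⁴ · 5² · 47; 39375 = 3² · 5⁴ · 7; 1125 = 3² · 5³
gcd takes min exponent of each prime: 3² · 5² = 225

225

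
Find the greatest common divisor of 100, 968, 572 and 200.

100 = 2² · 5²; 968 = 2³ · 11²; 572 = 2² · 11 · 13; 200 = 2³ · 5²
gcd takes min exponent of each prime: 2² = 4

4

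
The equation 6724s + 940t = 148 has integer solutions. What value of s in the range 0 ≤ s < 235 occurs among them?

112

gcd(6724, 940) = 4 (Euclid: 6724 = 7·940 + 144; 940 = 6·144 + 76; 144 = 1·76 + 68; 76 = 1·68 + 8; 68 = 8·8 + 4; 8 = 2·4 + 0), and 4 | 148.
Extended Euclid: 6724·(111) + 940·(-794) = 4. Scale by 37: s₀ = 4107.
General solution s = s₀ + 235k; reducing mod 235 gives s = 112 (and t = -801).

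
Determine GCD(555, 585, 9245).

5

gcd(555, 585): 585 = 1·555 + 30; 555 = 18·30 + 15; 30 = 2·15 + 0 → 15
gcd(15, 9245): 9245 = 616·15 + 5; 15 = 3·5 + 0 → 5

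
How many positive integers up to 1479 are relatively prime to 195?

Prime factors of 195: 3, 5, 13. Count integers ≤ 1479 divisible by none of them.
By inclusion–exclusion: 1479 − ⌊1479/3⌋ − ⌊1479/5⌋ − ⌊1479/13⌋ + ⌊1479/15⌋ + ⌊1479/39⌋ + ⌊1479/65⌋ − ⌊1479/195⌋ = 728.

728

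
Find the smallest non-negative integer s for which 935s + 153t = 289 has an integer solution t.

Reduce mod 153: 935s ≡ 289 (mod 153). With g = gcd(935, 153) = 17 dividing 289, divide through: 55s ≡ 17 (mod 9).
Since gcd(55, 9) = 1, s ≡ 17·(55)⁻¹ ≡ 8 (mod 9). Smallest non-negative: 8.

8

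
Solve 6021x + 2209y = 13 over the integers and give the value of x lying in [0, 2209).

Euclid: 6021 = 2·2209 + 1603; 2209 = 1·1603 + 606; 1603 = 2·606 + 391; 606 = 1·391 + 215; 391 = 1·215 + 176; 215 = 1·176 + 39; 176 = 4·39 + 20; 39 = 1·20 + 19; 20 = 1·19 + 1; 19 = 19·1 + 0 → gcd = 1; 13 = 1·13.
Back-substitution yields 6021·(113) + 2209·(-308) = 1, so one solution is x = 113·13 = 1469, y = -308·13 = -4004.
Solutions in x differ by 2209/1 = 2209; the one in [0, 2209) is 1469 mod 2209 = 1469.

1469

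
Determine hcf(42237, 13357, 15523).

42237 = 3² · 13 · 19²; 13357 = 19² · 37; 15523 = 19² · 43
gcd takes min exponent of each prime: 19² = 361

361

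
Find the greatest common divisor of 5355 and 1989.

153

5355 = 3² · 5 · 7 · 17
1989 = 3² · 13 · 17
Common: 3² · 17 = 153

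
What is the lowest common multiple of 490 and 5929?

59290

490 = 2 · 5 · 7²; 5929 = 7² · 11²
max exponents: 2 · 5 · 7² · 11² = 59290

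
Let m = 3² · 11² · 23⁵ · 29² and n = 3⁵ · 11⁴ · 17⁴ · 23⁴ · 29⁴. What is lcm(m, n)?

1352707417389046481808309

max exponent per prime: 3⁵ · 11⁴ · 17⁴ · 23⁵ · 29⁴ = 1352707417389046481808309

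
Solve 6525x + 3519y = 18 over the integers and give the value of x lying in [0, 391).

96

Reduce mod 3519: 6525x ≡ 18 (mod 3519). With g = gcd(6525, 3519) = 9 dividing 18, divide through: 725x ≡ 2 (mod 391).
Since gcd(725, 391) = 1, x ≡ 2·(725)⁻¹ ≡ 96 (mod 391). Smallest non-negative: 96.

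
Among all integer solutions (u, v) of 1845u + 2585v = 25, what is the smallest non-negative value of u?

gcd(1845, 2585) = 5 (Euclid: 2585 = 1·1845 + 740; 1845 = 2·740 + 365; 740 = 2·365 + 10; 365 = 36·10 + 5; 10 = 2·5 + 0), and 5 | 25.
Extended Euclid: 1845·(255) + 2585·(-182) = 5. Scale by 5: u₀ = 1275.
General solution u = u₀ + 517t; reducing mod 517 gives u = 241 (and v = -172).

241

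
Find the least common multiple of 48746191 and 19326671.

48746191 = 13² · 17 · 19² · 47; 19326671 = 7 · 13² · 17 · 31²
max exponents: 7 · 13² · 17 · 19² · 31² · 47 = 327915626857

327915626857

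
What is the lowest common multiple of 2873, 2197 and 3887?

859027

2873 = 13² · 17; 2197 = 13³; 3887 = 13² · 23
lcm takes max exponent of each prime: 13³ · 17 · 23 = 859027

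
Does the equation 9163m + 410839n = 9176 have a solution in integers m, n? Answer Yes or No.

No

By Bézout, 9163m + 410839n = 9176 has integer solutions iff gcd(9163, 410839) | 9176.
Euclid: 410839 = 44·9163 + 7667; 9163 = 1·7667 + 1496; 7667 = 5·1496 + 187; 1496 = 8·187 + 0. gcd = 187; 9176 mod 187 = 13. No.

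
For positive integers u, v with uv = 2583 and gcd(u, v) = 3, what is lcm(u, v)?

861

For any two positive integers, gcd × lcm equals their product. Hence lcm = 2583 / 3 = 861.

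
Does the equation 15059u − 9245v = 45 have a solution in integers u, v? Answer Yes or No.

Yes

By Bézout, 15059u − 9245v = 45 has integer solutions iff gcd(15059, 9245) | 45.
Euclid: 15059 = 1·9245 + 5814; 9245 = 1·5814 + 3431; 5814 = 1·3431 + 2383; 3431 = 1·2383 + 1048; 2383 = 2·1048 + 287; 1048 = 3·287 + 187; 287 = 1·187 + 100; 187 = 1·100 + 87; 100 = 1·87 + 13; 87 = 6·13 + 9; 13 = 1·9 + 4; 9 = 2·4 + 1; 4 = 4·1 + 0. gcd = 1; 45 mod 1 = 0. Yes.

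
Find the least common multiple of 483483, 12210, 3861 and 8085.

1609998390

lcm(483483, 12210) = 483483·12210/gcd = 5903327430/33 = 178888710
lcm(178888710, 3861) = 178888710·3861/gcd = 690689309310/429 = 1609998390
lcm(1609998390, 8085) = 1609998390·8085/gcd = 13016836983150/8085 = 1609998390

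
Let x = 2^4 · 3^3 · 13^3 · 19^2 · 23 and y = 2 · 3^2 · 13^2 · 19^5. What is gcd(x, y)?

1098162

min exponent per shared prime: 2 · 3^2 · 13^2 · 19^2 = 1098162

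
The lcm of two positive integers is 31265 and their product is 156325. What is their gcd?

From gcd × lcm = pq: gcd = 156325 / 31265 = 5.

5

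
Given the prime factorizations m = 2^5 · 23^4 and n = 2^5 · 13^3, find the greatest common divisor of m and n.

min exponent per shared prime: 2^5 = 32

32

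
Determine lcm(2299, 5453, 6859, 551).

6907582297

2299 = 11² · 19; 5453 = 7 · 19 · 41; 6859 = 19³; 551 = 19 · 29
lcm takes max exponent of each prime: 7 · 11² · 19³ · 29 · 41 = 6907582297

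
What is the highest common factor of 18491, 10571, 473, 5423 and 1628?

gcd(18491, 10571): 18491 = 1·10571 + 7920; 10571 = 1·7920 + 2651; 7920 = 2·2651 + 2618; 2651 = 1·2618 + 33; 2618 = 79·33 + 11; 33 = 3·11 + 0 → 11
gcd(11, 473): 473 = 43·11 + 0 → 11
gcd(11, 5423): 5423 = 493·11 + 0 → 11
gcd(11, 1628): 1628 = 148·11 + 0 → 11

11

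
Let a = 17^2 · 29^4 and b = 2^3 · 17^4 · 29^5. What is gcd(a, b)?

min exponent per shared prime: 17^2 · 29^4 = 204404209

204404209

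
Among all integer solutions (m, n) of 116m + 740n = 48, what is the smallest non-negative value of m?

gcd(116, 740) = 4 (Euclid: 740 = 6·116 + 44; 116 = 2·44 + 28; 44 = 1·28 + 16; 28 = 1·16 + 12; 16 = 1·12 + 4; 12 = 3·4 + 0), and 4 | 48.
Extended Euclid: 116·(-51) + 740·(8) = 4. Scale by 12: m₀ = -612.
General solution m = m₀ + 185t; reducing mod 185 gives m = 128 (and n = -20).

128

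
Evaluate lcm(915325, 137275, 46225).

915325 = 5² · 19 · 41 · 47; 137275 = 5² · 17² · 19; 46225 = 5² · 43²
lcm takes max exponent of each prime: 5² · 17² · 19 · 41 · 43² · 47 = 489113982325

489113982325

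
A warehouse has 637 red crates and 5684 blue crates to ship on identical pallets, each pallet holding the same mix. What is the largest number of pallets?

Euclid: 5684 = 8·637 + 588; 637 = 1·588 + 49; 588 = 12·49 + 0. Last nonzero remainder: 49.

49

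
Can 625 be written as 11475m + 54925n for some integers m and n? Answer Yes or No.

Yes

By Bézout, 11475m + 54925n = 625 has integer solutions iff gcd(11475, 54925) | 625.
Euclid: 54925 = 4·11475 + 9025; 11475 = 1·9025 + 2450; 9025 = 3·2450 + 1675; 2450 = 1·1675 + 775; 1675 = 2·775 + 125; 775 = 6·125 + 25; 125 = 5·25 + 0. gcd = 25; 625 mod 25 = 0. Yes.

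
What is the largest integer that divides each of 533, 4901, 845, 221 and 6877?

13

gcd(533, 4901): 4901 = 9·533 + 104; 533 = 5·104 + 13; 104 = 8·13 + 0 → 13
gcd(13, 845): 845 = 65·13 + 0 → 13
gcd(13, 221): 221 = 17·13 + 0 → 13
gcd(13, 6877): 6877 = 529·13 + 0 → 13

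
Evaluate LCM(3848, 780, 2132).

2366520

lcm(3848, 780) = 3848·780/gcd = 3001440/52 = 57720
lcm(57720, 2132) = 57720·2132/gcd = 123059040/52 = 2366520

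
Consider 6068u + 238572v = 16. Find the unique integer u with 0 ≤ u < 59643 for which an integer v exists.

Reduce mod 238572: 6068u ≡ 16 (mod 238572). With g = gcd(6068, 238572) = 4 dividing 16, divide through: 1517u ≡ 4 (mod 59643).
Since gcd(1517, 59643) = 1, u ≡ 4·(1517)⁻¹ ≡ 26342 (mod 59643). Smallest non-negative: 26342.

26342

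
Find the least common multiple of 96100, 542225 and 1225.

102131332100

lcm(96100, 542225) = 96100·542225/gcd = 52107822500/25 = 2084312900
lcm(2084312900, 1225) = 2084312900·1225/gcd = 2553283302500/25 = 102131332100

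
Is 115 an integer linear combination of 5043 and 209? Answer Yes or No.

Yes

By Bézout, 5043m − 209n = 115 has integer solutions iff gcd(5043, 209) | 115.
Euclid: 5043 = 24·209 + 27; 209 = 7·27 + 20; 27 = 1·20 + 7; 20 = 2·7 + 6; 7 = 1·6 + 1; 6 = 6·1 + 0. gcd = 1; 115 mod 1 = 0. Yes.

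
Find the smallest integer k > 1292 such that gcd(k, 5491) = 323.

1615

gcd(k, 5491) = 323 forces 323 | k; write k = 323s. Then gcd(323s, 323·17) = 323·gcd(s, 17), so need gcd(s, 17) = 1.
323s > 1292 gives s ≥ 5. The least s ≥ 5 coprime to 17 is 5, so k = 323·5 = 1615.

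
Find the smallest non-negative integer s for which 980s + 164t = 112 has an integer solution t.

13

Euclid: 980 = 5·164 + 160; 164 = 1·160 + 4; 160 = 40·4 + 0 → gcd = 4; 112 = 4·28.
Back-substitution yields 980·(-1) + 164·(6) = 4, so one solution is s = -1·28 = -28, t = 6·28 = 168.
Solutions in s differ by 164/4 = 41; the one in [0, 41) is -28 mod 41 = 13.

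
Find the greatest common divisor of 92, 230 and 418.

92 = 2² · 23; 230 = 2 · 5 · 23; 418 = 2 · 11 · 19
gcd takes min exponent of each prime: 2 = 2

2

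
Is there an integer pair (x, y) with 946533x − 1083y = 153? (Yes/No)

Yes

gcd(946533, 1083): 946533 = 873·1083 + 1074; 1083 = 1·1074 + 9; 1074 = 119·9 + 3; 9 = 3·3 + 0 → 3
3 divides 153, so a solution exists.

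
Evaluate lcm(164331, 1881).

164331 = 3² · 19 · 31²; 1881 = 3² · 11 · 19
max exponents: 3² · 11 · 19 · 31² = 1807641

1807641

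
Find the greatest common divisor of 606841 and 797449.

361

606841 = 19² · 41²
797449 = 19² · 47²
Common: 19² = 361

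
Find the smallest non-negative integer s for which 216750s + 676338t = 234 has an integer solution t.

36062

Reduce mod 676338: 216750s ≡ 234 (mod 676338). With g = gcd(216750, 676338) = 6 dividing 234, divide through: 36125s ≡ 39 (mod 112723).
Since gcd(36125, 112723) = 1, s ≡ 39·(36125)⁻¹ ≡ 36062 (mod 112723). Smallest non-negative: 36062.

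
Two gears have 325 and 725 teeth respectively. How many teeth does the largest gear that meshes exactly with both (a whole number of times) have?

25

Euclid: 725 = 2·325 + 75; 325 = 4·75 + 25; 75 = 3·25 + 0. Last nonzero remainder: 25.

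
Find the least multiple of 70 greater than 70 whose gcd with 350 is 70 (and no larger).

140

350 = 70·5. Any t with gcd(t, 350) = 70 is a multiple of 70, say 70s, with s coprime to 5.
Need s > 70/70, so s ≥ 2. First s ≥ 2 with gcd(s, 5) = 1 is s = 2. Thus t = 70·2 = 140.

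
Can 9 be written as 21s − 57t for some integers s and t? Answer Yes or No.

Yes

gcd(21, 57): 57 = 2·21 + 15; 21 = 1·15 + 6; 15 = 2·6 + 3; 6 = 2·3 + 0 → 3
3 divides 9, so a solution exists.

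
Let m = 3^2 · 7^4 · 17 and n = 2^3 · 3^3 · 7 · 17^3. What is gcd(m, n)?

1071

min exponent per shared prime: 3^2 · 7 · 17 = 1071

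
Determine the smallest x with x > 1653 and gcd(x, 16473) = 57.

1710

gcd(x, 16473) = 57 forces 57 | x; write x = 57s. Then gcd(57s, 57·289) = 57·gcd(s, 289), so need gcd(s, 289) = 1.
57s > 1653 gives s ≥ 30. The least s ≥ 30 coprime to 289 is 30, so x = 57·30 = 1710.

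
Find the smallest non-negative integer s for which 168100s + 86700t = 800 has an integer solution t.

gcd(168100, 86700) = 100 (Euclid: 168100 = 1·86700 + 81400; 86700 = 1·81400 + 5300; 81400 = 15·5300 + 1900; 5300 = 2·1900 + 1500; 1900 = 1·1500 + 400; 1500 = 3·400 + 300; 400 = 1·300 + 100; 300 = 3·100 + 0), and 100 | 800.
Extended Euclid: 168100·(229) + 86700·(-444) = 100. Scale by 8: s₀ = 1832.
General solution s = s₀ + 867k; reducing mod 867 gives s = 98 (and t = -190).

98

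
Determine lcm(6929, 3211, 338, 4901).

7635758

6929 = 13² · 41; 3211 = 13² · 19; 338 = 2 · 13²; 4901 = 13² · 29
lcm takes max exponent of each prime: 2 · 13² · 19 · 29 · 41 = 7635758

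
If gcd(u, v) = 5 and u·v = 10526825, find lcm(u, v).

Since gcd(u,v)·lcm(u,v) = uv, lcm = 10526825/5 = 2105365.

2105365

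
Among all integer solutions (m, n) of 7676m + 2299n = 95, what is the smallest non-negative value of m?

68

gcd(7676, 2299) = 19 (Euclid: 7676 = 3·2299 + 779; 2299 = 2·779 + 741; 779 = 1·741 + 38; 741 = 19·38 + 19; 38 = 2·19 + 0), and 19 | 95.
Extended Euclid: 7676·(-59) + 2299·(197) = 19. Scale by 5: m₀ = -295.
General solution m = m₀ + 121t; reducing mod 121 gives m = 68 (and n = -227).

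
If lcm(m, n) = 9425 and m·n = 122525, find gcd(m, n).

13

From gcd × lcm = mn: gcd = 122525 / 9425 = 13.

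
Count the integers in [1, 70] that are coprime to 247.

62

Prime factors of 247: 13, 19. Count integers ≤ 70 divisible by none of them.
By inclusion–exclusion: 70 − ⌊70/13⌋ − ⌊70/19⌋ + ⌊70/247⌋ = 62.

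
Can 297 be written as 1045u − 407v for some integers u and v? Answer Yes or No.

gcd(1045, 407): 1045 = 2·407 + 231; 407 = 1·231 + 176; 231 = 1·176 + 55; 176 = 3·55 + 11; 55 = 5·11 + 0 → 11
11 divides 297, so a solution exists.

Yes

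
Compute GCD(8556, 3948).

Euclid: 8556 = 2·3948 + 660; 3948 = 5·660 + 648; 660 = 1·648 + 12; 648 = 54·12 + 0. Last nonzero remainder: 12.

12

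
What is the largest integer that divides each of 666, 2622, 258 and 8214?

6

gcd(666, 2622): 2622 = 3·666 + 624; 666 = 1·624 + 42; 624 = 14·42 + 36; 42 = 1·36 + 6; 36 = 6·6 + 0 → 6
gcd(6, 258): 258 = 43·6 + 0 → 6
gcd(6, 8214): 8214 = 1369·6 + 0 → 6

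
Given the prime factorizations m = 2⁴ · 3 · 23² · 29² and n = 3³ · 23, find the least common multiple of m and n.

192192048

max exponent per prime: 2⁴ · 3³ · 23² · 29² = 192192048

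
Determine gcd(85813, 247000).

Euclid: 247000 = 2·85813 + 75374; 85813 = 1·75374 + 10439; 75374 = 7·10439 + 2301; 10439 = 4·2301 + 1235; 2301 = 1·1235 + 1066; 1235 = 1·1066 + 169; 1066 = 6·169 + 52; 169 = 3·52 + 13; 52 = 4·13 + 0. Last nonzero remainder: 13.

13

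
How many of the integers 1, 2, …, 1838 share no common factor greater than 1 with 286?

770

286 = 2·11·13. Inclusion–exclusion on these primes:
1838 − ⌊1838/2⌋ − ⌊1838/11⌋ − ⌊1838/13⌋ + ⌊1838/22⌋ + ⌊1838/26⌋ + ⌊1838/143⌋ − ⌊1838/286⌋ = 770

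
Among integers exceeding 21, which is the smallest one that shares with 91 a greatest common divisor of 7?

28

gcd(a, 91) = 7 forces 7 | a; write a = 7s. Then gcd(7s, 7·13) = 7·gcd(s, 13), so need gcd(s, 13) = 1.
7s > 21 gives s ≥ 4. The least s ≥ 4 coprime to 13 is 4, so a = 7·4 = 28.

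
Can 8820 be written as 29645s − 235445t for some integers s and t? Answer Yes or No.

By Bézout, 29645s − 235445t = 8820 has integer solutions iff gcd(29645, 235445) | 8820.
Euclid: 235445 = 7·29645 + 27930; 29645 = 1·27930 + 1715; 27930 = 16·1715 + 490; 1715 = 3·490 + 245; 490 = 2·245 + 0. gcd = 245; 8820 mod 245 = 0. Yes.

Yes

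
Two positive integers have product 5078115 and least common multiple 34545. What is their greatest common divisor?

147

gcd·lcm = product, so gcd = 5078115/34545 = 147.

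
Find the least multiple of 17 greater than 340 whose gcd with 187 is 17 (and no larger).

357

Multiples of 17 above 340: 17·21, 17·22, … . Need the cofactor coprime to 187/17 = 11.
Checking s = 21, 22, … the first with gcd(s, 11) = 1 is s = 21, giving 357.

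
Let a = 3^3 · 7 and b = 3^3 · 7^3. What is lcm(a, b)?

max exponent per prime: 3^3 · 7^3 = 9261

9261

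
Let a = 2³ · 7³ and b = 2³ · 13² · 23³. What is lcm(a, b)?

5642275912

max exponent per prime: 2³ · 7³ · 13² · 23³ = 5642275912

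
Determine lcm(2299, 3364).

2299 = 11² · 19; 3364 = 2² · 29²
max exponents: 2² · 11² · 19 · 29² = 7733836

7733836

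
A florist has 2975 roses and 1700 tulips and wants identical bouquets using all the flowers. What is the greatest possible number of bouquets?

425

Euclid: 2975 = 1·1700 + 1275; 1700 = 1·1275 + 425; 1275 = 3·425 + 0. Last nonzero remainder: 425.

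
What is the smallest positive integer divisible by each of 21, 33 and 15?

21 = 3 · 7; 33 = 3 · 11; 15 = 3 · 5
lcm takes max exponent of each prime: 3 · 5 · 7 · 11 = 1155

1155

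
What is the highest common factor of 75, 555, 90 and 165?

15

gcd(75, 555): 555 = 7·75 + 30; 75 = 2·30 + 15; 30 = 2·15 + 0 → 15
gcd(15, 90): 90 = 6·15 + 0 → 15
gcd(15, 165): 165 = 11·15 + 0 → 15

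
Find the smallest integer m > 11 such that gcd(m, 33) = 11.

22

gcd(m, 33) = 11 forces 11 | m; write m = 11s. Then gcd(11s, 11·3) = 11·gcd(s, 3), so need gcd(s, 3) = 1.
11s > 11 gives s ≥ 2. The least s ≥ 2 coprime to 3 is 2, so m = 11·2 = 22.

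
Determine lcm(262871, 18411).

262871 = 7 · 17 · 47²; 18411 = 3 · 17 · 19²
max exponents: 3 · 7 · 17 · 19² · 47² = 284689293

284689293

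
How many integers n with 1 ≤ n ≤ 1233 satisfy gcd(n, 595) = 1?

796

Prime factors of 595: 5, 7, 17. Count integers ≤ 1233 divisible by none of them.
By inclusion–exclusion: 1233 − ⌊1233/5⌋ − ⌊1233/7⌋ − ⌊1233/17⌋ + ⌊1233/35⌋ + ⌊1233/85⌋ + ⌊1233/119⌋ − ⌊1233/595⌋ = 796.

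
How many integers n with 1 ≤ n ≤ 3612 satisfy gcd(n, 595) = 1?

595 = 5·7·17. Inclusion–exclusion on these primes:
3612 − ⌊3612/5⌋ − ⌊3612/7⌋ − ⌊3612/17⌋ + ⌊3612/35⌋ + ⌊3612/85⌋ + ⌊3612/119⌋ − ⌊3612/595⌋ = 2331

2331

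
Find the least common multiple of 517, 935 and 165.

131835

517 = 11 · 47; 935 = 5 · 11 · 17; 165 = 3 · 5 · 11
lcm takes max exponent of each prime: 3 · 5 · 11 · 17 · 47 = 131835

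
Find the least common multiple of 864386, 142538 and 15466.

864386 = 2 · 19 · 23² · 43; 142538 = 2 · 11² · 19 · 31; 15466 = 2 · 11 · 19 · 37
lcm takes max exponent of each prime: 2 · 11² · 19 · 23² · 31 · 37 · 43 = 119965539782

119965539782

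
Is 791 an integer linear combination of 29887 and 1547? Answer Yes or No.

No

By Bézout, 29887x + 1547y = 791 has integer solutions iff gcd(29887, 1547) | 791.
Euclid: 29887 = 19·1547 + 494; 1547 = 3·494 + 65; 494 = 7·65 + 39; 65 = 1·39 + 26; 39 = 1·26 + 13; 26 = 2·13 + 0. gcd = 13; 791 mod 13 = 11. No.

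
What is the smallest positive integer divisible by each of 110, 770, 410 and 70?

31570

110 = 2 · 5 · 11; 770 = 2 · 5 · 7 · 11; 410 = 2 · 5 · 41; 70 = 2 · 5 · 7
lcm takes max exponent of each prime: 2 · 5 · 7 · 11 · 41 = 31570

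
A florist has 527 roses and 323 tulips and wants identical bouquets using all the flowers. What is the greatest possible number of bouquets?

17

Euclid: 527 = 1·323 + 204; 323 = 1·204 + 119; 204 = 1·119 + 85; 119 = 1·85 + 34; 85 = 2·34 + 17; 34 = 2·17 + 0. Last nonzero remainder: 17.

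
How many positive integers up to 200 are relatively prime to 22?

Prime factors of 22: 2, 11. Count integers ≤ 200 divisible by none of them.
By inclusion–exclusion: 200 − ⌊200/2⌋ − ⌊200/11⌋ + ⌊200/22⌋ = 91.

91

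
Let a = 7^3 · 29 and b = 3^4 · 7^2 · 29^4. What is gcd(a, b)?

1421

min exponent per shared prime: 7^2 · 29 = 1421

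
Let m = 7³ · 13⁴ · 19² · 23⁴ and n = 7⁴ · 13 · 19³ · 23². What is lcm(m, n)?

131624797550177659

max exponent per prime: 7⁴ · 13⁴ · 19³ · 23⁴ = 131624797550177659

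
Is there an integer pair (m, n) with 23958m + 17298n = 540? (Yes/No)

gcd(23958, 17298): 23958 = 1·17298 + 6660; 17298 = 2·6660 + 3978; 6660 = 1·3978 + 2682; 3978 = 1·2682 + 1296; 2682 = 2·1296 + 90; 1296 = 14·90 + 36; 90 = 2·36 + 18; 36 = 2·18 + 0 → 18
18 divides 540, so a solution exists.

Yes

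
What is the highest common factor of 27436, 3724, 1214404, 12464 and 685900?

gcd(27436, 3724): 27436 = 7·3724 + 1368; 3724 = 2·1368 + 988; 1368 = 1·988 + 380; 988 = 2·380 + 228; 380 = 1·228 + 152; 228 = 1·152 + 76; 152 = 2·76 + 0 → 76
gcd(76, 1214404): 1214404 = 15979·76 + 0 → 76
gcd(76, 12464): 12464 = 164·76 + 0 → 76
gcd(76, 685900): 685900 = 9025·76 + 0 → 76

76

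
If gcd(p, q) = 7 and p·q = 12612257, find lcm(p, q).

1801751

Since gcd(p,q)·lcm(p,q) = pq, lcm = 12612257/7 = 1801751.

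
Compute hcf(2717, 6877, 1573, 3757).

13

2717 = 11 · 13 · 19; 6877 = 13 · 23²; 1573 = 11² · 13; 3757 = 13 · 17²
gcd takes min exponent of each prime: 13 = 13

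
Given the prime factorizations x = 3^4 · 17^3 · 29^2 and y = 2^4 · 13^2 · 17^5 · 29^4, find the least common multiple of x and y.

219952197170014608

max exponent per prime: 2^4 · 3^4 · 13^2 · 17^5 · 29^4 = 219952197170014608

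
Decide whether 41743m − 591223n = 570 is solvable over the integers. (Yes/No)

Yes

By Bézout, 41743m − 591223n = 570 has integer solutions iff gcd(41743, 591223) | 570.
Euclid: 591223 = 14·41743 + 6821; 41743 = 6·6821 + 817; 6821 = 8·817 + 285; 817 = 2·285 + 247; 285 = 1·247 + 38; 247 = 6·38 + 19; 38 = 2·19 + 0. gcd = 19; 570 mod 19 = 0. Yes.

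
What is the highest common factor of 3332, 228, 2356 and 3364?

4

gcd(3332, 228): 3332 = 14·228 + 140; 228 = 1·140 + 88; 140 = 1·88 + 52; 88 = 1·52 + 36; 52 = 1·36 + 16; 36 = 2·16 + 4; 16 = 4·4 + 0 → 4
gcd(4, 2356): 2356 = 589·4 + 0 → 4
gcd(4, 3364): 3364 = 841·4 + 0 → 4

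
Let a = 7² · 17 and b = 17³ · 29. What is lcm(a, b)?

6981373

max exponent per prime: 7² · 17³ · 29 = 6981373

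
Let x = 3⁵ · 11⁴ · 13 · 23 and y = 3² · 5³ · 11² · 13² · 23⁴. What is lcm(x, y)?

max exponent per prime: 3⁵ · 5³ · 11⁴ · 13² · 23⁴ = 21032218063803375

21032218063803375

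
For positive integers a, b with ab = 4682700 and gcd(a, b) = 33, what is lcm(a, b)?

gcd·lcm = product, so lcm = 4682700/33 = 141900.

141900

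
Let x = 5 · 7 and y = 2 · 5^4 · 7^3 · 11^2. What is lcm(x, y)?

max exponent per prime: 2 · 5^4 · 7^3 · 11^2 = 51878750

51878750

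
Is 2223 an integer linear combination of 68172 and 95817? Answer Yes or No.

Yes

gcd(68172, 95817): 95817 = 1·68172 + 27645; 68172 = 2·27645 + 12882; 27645 = 2·12882 + 1881; 12882 = 6·1881 + 1596; 1881 = 1·1596 + 285; 1596 = 5·285 + 171; 285 = 1·171 + 114; 171 = 1·114 + 57; 114 = 2·57 + 0 → 57
57 divides 2223, so a solution exists.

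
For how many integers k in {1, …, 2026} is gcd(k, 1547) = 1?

1510

1547 = 7·13·17. Inclusion–exclusion on these primes:
2026 − ⌊2026/7⌋ − ⌊2026/13⌋ − ⌊2026/17⌋ + ⌊2026/91⌋ + ⌊2026/119⌋ + ⌊2026/221⌋ − ⌊2026/1547⌋ = 1510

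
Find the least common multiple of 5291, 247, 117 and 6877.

lcm(5291, 247) = 5291·247/gcd = 1306877/13 = 100529
lcm(100529, 117) = 100529·117/gcd = 11761893/13 = 904761
lcm(904761, 6877) = 904761·6877/gcd = 6222041397/13 = 478618569

478618569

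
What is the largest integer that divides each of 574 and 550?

Euclid: 574 = 1·550 + 24; 550 = 22·24 + 22; 24 = 1·22 + 2; 22 = 11·2 + 0. Last nonzero remainder: 2.

2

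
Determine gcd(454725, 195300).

225

454725 = 3² · 5² · 43 · 47
195300 = 2² · 3² · 5² · 7 · 31
Common: 3² · 5² = 225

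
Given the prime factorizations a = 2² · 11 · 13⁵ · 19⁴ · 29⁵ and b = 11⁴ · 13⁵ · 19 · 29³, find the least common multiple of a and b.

58123517217422083191908

max exponent per prime: 2² · 11⁴ · 13⁵ · 19⁴ · 29⁵ = 58123517217422083191908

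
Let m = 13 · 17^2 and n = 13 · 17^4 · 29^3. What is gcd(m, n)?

min exponent per shared prime: 13 · 17^2 = 3757

3757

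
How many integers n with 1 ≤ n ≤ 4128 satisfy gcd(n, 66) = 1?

1251

Prime factors of 66: 2, 3, 11. Count integers ≤ 4128 divisible by none of them.
By inclusion–exclusion: 4128 − ⌊4128/2⌋ − ⌊4128/3⌋ − ⌊4128/11⌋ + ⌊4128/6⌋ + ⌊4128/22⌋ + ⌊4128/33⌋ − ⌊4128/66⌋ = 1251.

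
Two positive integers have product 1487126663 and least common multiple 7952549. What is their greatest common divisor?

187

From gcd × lcm = mn: gcd = 1487126663 / 7952549 = 187.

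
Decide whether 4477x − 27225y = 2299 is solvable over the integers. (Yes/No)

By Bézout, 4477x − 27225y = 2299 has integer solutions iff gcd(4477, 27225) | 2299.
Euclid: 27225 = 6·4477 + 363; 4477 = 12·363 + 121; 363 = 3·121 + 0. gcd = 121; 2299 mod 121 = 0. Yes.

Yes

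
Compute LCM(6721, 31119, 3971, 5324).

lcm(6721, 31119) = 6721·31119/gcd = 209150799/11 = 19013709
lcm(19013709, 3971) = 19013709·3971/gcd = 75503438439/11 = 6863948949
lcm(6863948949, 5324) = 6863948949·5324/gcd = 36543664204476/11 = 3322151291316

3322151291316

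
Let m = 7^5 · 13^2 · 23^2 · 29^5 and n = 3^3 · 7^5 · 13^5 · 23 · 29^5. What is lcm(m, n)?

max exponent per prime: 3^3 · 7^5 · 13^5 · 23^2 · 29^5 = 1828169197405288873317

1828169197405288873317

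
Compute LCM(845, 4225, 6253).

156325

lcm(845, 4225) = 845·4225/gcd = 3570125/845 = 4225
lcm(4225, 6253) = 4225·6253/gcd = 26418925/169 = 156325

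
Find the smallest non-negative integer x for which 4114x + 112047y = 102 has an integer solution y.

3813

Euclid: 112047 = 27·4114 + 969; 4114 = 4·969 + 238; 969 = 4·238 + 17; 238 = 14·17 + 0 → gcd = 17; 102 = 17·6.
Back-substitution yields 4114·(-463) + 112047·(17) = 17, so one solution is x = -463·6 = -2778, y = 17·6 = 102.
Solutions in x differ by 112047/17 = 6591; the one in [0, 6591) is -2778 mod 6591 = 3813.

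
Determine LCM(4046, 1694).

489566

4046 = 2 · 7 · 17²; 1694 = 2 · 7 · 11²
max exponents: 2 · 7 · 11² · 17² = 489566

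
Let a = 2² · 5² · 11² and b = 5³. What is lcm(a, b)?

max exponent per prime: 2² · 5³ · 11² = 60500

60500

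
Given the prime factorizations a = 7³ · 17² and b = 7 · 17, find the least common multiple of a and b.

99127

max exponent per prime: 7³ · 17² = 99127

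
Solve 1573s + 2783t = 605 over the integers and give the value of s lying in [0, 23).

Reduce mod 2783: 1573s ≡ 605 (mod 2783). With g = gcd(1573, 2783) = 121 dividing 605, divide through: 13s ≡ 5 (mod 23).
Since gcd(13, 23) = 1, s ≡ 5·(13)⁻¹ ≡ 11 (mod 23). Smallest non-negative: 11.

11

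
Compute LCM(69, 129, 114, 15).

69 = 3 · 23; 129 = 3 · 43; 114 = 2 · 3 · 19; 15 = 3 · 5
lcm takes max exponent of each prime: 2 · 3 · 5 · 19 · 23 · 43 = 563730

563730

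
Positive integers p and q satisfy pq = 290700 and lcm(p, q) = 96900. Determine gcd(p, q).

3

From gcd × lcm = pq: gcd = 290700 / 96900 = 3.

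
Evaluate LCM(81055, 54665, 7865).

284421995

81055 = 5 · 13 · 29 · 43; 54665 = 5 · 13 · 29²; 7865 = 5 · 11² · 13
lcm takes max exponent of each prime: 5 · 11² · 13 · 29² · 43 = 284421995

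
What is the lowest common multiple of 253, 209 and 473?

lcm(253, 209) = 253·209/gcd = 52877/11 = 4807
lcm(4807, 473) = 4807·473/gcd = 2273711/11 = 206701

206701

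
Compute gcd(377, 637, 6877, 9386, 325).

13

gcd(377, 637): 637 = 1·377 + 260; 377 = 1·260 + 117; 260 = 2·117 + 26; 117 = 4·26 + 13; 26 = 2·13 + 0 → 13
gcd(13, 6877): 6877 = 529·13 + 0 → 13
gcd(13, 9386): 9386 = 722·13 + 0 → 13
gcd(13, 325): 325 = 25·13 + 0 → 13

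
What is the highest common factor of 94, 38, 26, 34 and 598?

2

gcd(94, 38): 94 = 2·38 + 18; 38 = 2·18 + 2; 18 = 9·2 + 0 → 2
gcd(2, 26): 26 = 13·2 + 0 → 2
gcd(2, 34): 34 = 17·2 + 0 → 2
gcd(2, 598): 598 = 299·2 + 0 → 2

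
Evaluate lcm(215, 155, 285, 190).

215 = 5 · 43; 155 = 5 · 31; 285 = 3 · 5 · 19; 190 = 2 · 5 · 19
lcm takes max exponent of each prime: 2 · 3 · 5 · 19 · 31 · 43 = 759810

759810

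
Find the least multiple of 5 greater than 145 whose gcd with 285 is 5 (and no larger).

Multiples of 5 above 145: 5·30, 5·31, … . Need the cofactor coprime to 285/5 = 57.
Checking s = 30, 31, … the first with gcd(s, 57) = 1 is s = 31, giving 155.

155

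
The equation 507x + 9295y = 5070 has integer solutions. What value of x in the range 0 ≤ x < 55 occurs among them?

Euclid: 9295 = 18·507 + 169; 507 = 3·169 + 0 → gcd = 169; 5070 = 169·30.
Back-substitution yields 507·(-18) + 9295·(1) = 169, so one solution is x = -18·30 = -540, y = 1·30 = 30.
Solutions in x differ by 9295/169 = 55; the one in [0, 55) is -540 mod 55 = 10.

10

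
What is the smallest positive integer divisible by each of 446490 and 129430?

5778920070

446490 = 2 · 3² · 5 · 11² · 41; 129430 = 2 · 5 · 7 · 43²
max exponents: 2 · 3² · 5 · 7 · 11² · 41 · 43² = 5778920070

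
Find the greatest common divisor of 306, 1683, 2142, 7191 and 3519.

153

306 = 2 · 3² · 17; 1683 = 3² · 11 · 17; 2142 = 2 · 3² · 7 · 17; 7191 = 3² · 17 · 47; 3519 = 3² · 17 · 23
gcd takes min exponent of each prime: 3² · 17 = 153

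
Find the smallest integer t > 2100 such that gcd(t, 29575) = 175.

2450

gcd(t, 29575) = 175 forces 175 | t; write t = 175s. Then gcd(175s, 175·169) = 175·gcd(s, 169), so need gcd(s, 169) = 1.
175s > 2100 gives s ≥ 13. The least s ≥ 13 coprime to 169 is 14, so t = 175·14 = 2450.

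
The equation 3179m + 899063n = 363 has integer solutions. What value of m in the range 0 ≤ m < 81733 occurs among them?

gcd(3179, 899063) = 11 (Euclid: 899063 = 282·3179 + 2585; 3179 = 1·2585 + 594; 2585 = 4·594 + 209; 594 = 2·209 + 176; 209 = 1·176 + 33; 176 = 5·33 + 11; 33 = 3·11 + 0), and 11 | 363.
Extended Euclid: 3179·(25736) + 899063·(-91) = 11. Scale by 33: m₀ = 849288.
General solution m = m₀ + 81733t; reducing mod 81733 gives m = 31958 (and n = -113).

31958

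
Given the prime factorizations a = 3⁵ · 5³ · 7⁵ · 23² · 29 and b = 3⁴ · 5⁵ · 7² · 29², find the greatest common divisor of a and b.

min exponent per shared prime: 3⁴ · 5³ · 7² · 29 = 14387625

14387625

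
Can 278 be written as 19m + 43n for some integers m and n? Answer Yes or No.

By Bézout, 19m + 43n = 278 has integer solutions iff gcd(19, 43) | 278.
Euclid: 43 = 2·19 + 5; 19 = 3·5 + 4; 5 = 1·4 + 1; 4 = 4·1 + 0. gcd = 1; 278 mod 1 = 0. Yes.

Yes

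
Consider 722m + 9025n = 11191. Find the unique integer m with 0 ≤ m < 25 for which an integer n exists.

3

Euclid: 9025 = 12·722 + 361; 722 = 2·361 + 0 → gcd = 361; 11191 = 361·31.
Back-substitution yields 722·(-12) + 9025·(1) = 361, so one solution is m = -12·31 = -372, n = 1·31 = 31.
Solutions in m differ by 9025/361 = 25; the one in [0, 25) is -372 mod 25 = 3.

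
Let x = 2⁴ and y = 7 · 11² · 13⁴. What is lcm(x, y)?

387058672

max exponent per prime: 2⁴ · 7 · 11² · 13⁴ = 387058672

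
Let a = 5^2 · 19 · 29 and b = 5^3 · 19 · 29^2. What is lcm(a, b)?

max exponent per prime: 5^3 · 19 · 29^2 = 1997375

1997375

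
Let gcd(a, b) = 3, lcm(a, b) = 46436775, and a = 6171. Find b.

a·b = gcd·lcm = 3·46436775 = 139310325, so b = 139310325/6171 = 22575.

22575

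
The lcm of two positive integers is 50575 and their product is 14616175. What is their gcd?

289

gcd·lcm = product, so gcd = 14616175/50575 = 289.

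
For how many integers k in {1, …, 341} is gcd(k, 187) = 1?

291

Prime factors of 187: 11, 17. Count integers ≤ 341 divisible by none of them.
By inclusion–exclusion: 341 − ⌊341/11⌋ − ⌊341/17⌋ + ⌊341/187⌋ = 291.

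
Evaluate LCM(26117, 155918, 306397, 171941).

26117 = 7² · 13 · 41; 155918 = 2 · 7² · 37 · 43; 306397 = 7² · 13² · 37; 171941 = 7² · 11² · 29
lcm takes max exponent of each prime: 2 · 7² · 11² · 13² · 29 · 37 · 41 · 43 = 3790968579398

3790968579398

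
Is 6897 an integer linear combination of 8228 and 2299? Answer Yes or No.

Yes

gcd(8228, 2299): 8228 = 3·2299 + 1331; 2299 = 1·1331 + 968; 1331 = 1·968 + 363; 968 = 2·363 + 242; 363 = 1·242 + 121; 242 = 2·121 + 0 → 121
121 divides 6897, so a solution exists.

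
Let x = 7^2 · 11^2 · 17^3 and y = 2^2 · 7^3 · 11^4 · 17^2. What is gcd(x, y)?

1713481

min exponent per shared prime: 7^2 · 11^2 · 17^2 = 1713481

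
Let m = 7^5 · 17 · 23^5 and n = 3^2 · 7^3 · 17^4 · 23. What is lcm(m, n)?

max exponent per prime: 3^2 · 7^5 · 17^4 · 23^5 = 81314421217526889

81314421217526889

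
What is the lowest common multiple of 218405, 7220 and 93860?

218405 = 5 · 11² · 19²; 7220 = 2² · 5 · 19²; 93860 = 2² · 5 · 13 · 19²
lcm takes max exponent of each prime: 2² · 5 · 11² · 13 · 19² = 11357060

11357060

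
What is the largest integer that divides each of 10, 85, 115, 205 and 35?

5

gcd(10, 85): 85 = 8·10 + 5; 10 = 2·5 + 0 → 5
gcd(5, 115): 115 = 23·5 + 0 → 5
gcd(5, 205): 205 = 41·5 + 0 → 5
gcd(5, 35): 35 = 7·5 + 0 → 5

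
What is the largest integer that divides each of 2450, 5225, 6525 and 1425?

25

2450 = 2 · 5² · 7²; 5225 = 5² · 11 · 19; 6525 = 3² · 5² · 29; 1425 = 3 · 5² · 19
gcd takes min exponent of each prime: 5² = 25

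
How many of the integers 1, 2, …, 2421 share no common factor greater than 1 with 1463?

1463 = 7·11·19. Inclusion–exclusion on these primes:
2421 − ⌊2421/7⌋ − ⌊2421/11⌋ − ⌊2421/19⌋ + ⌊2421/77⌋ + ⌊2421/133⌋ + ⌊2421/209⌋ − ⌊2421/1463⌋ = 1788

1788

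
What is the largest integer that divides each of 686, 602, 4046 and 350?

686 = 2 · 7³; 602 = 2 · 7 · 43; 4046 = 2 · 7 · 17²; 350 = 2 · 5² · 7
gcd takes min exponent of each prime: 2 · 7 = 14

14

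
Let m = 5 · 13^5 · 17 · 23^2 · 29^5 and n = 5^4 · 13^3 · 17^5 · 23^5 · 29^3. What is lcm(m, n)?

max exponent per prime: 5^4 · 13^5 · 17^5 · 23^5 · 29^5 = 43498126842000717697721129375

43498126842000717697721129375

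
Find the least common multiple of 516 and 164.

516 = 2² · 3 · 43; 164 = 2² · 41
max exponents: 2² · 3 · 41 · 43 = 21156

21156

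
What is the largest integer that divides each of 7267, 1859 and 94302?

169

gcd(7267, 1859): 7267 = 3·1859 + 1690; 1859 = 1·1690 + 169; 1690 = 10·169 + 0 → 169
gcd(169, 94302): 94302 = 558·169 + 0 → 169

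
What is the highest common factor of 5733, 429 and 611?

gcd(5733, 429): 5733 = 13·429 + 156; 429 = 2·156 + 117; 156 = 1·117 + 39; 117 = 3·39 + 0 → 39
gcd(39, 611): 611 = 15·39 + 26; 39 = 1·26 + 13; 26 = 2·13 + 0 → 13

13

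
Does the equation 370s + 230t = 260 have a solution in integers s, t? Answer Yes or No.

Yes

By Bézout, 370s + 230t = 260 has integer solutions iff gcd(370, 230) | 260.
Euclid: 370 = 1·230 + 140; 230 = 1·140 + 90; 140 = 1·90 + 50; 90 = 1·50 + 40; 50 = 1·40 + 10; 40 = 4·10 + 0. gcd = 10; 260 mod 10 = 0. Yes.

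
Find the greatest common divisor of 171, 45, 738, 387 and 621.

9

gcd(171, 45): 171 = 3·45 + 36; 45 = 1·36 + 9; 36 = 4·9 + 0 → 9
gcd(9, 738): 738 = 82·9 + 0 → 9
gcd(9, 387): 387 = 43·9 + 0 → 9
gcd(9, 621): 621 = 69·9 + 0 → 9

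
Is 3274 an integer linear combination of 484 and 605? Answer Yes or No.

No

gcd(484, 605): 605 = 1·484 + 121; 484 = 4·121 + 0 → 121
121 does not divide 3274, so a solution does not exist.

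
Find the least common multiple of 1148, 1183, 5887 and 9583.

223371641948

lcm(1148, 1183) = 1148·1183/gcd = 1358084/7 = 194012
lcm(194012, 5887) = 194012·5887/gcd = 1142148644/7 = 163164092
lcm(163164092, 9583) = 163164092·9583/gcd = 1563601493636/7 = 223371641948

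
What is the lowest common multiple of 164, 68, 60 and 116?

1212780

164 = 2² · 41; 68 = 2² · 17; 60 = 2² · 3 · 5; 116 = 2² · 29
lcm takes max exponent of each prime: 2² · 3 · 5 · 17 · 29 · 41 = 1212780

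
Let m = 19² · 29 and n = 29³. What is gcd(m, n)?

min exponent per shared prime: 29 = 29

29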